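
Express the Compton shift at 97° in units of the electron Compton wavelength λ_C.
1.1219 λ_C

The Compton shift formula is:
Δλ = λ_C(1 - cos θ)

Dividing both sides by λ_C:
Δλ/λ_C = 1 - cos θ

For θ = 97°:
Δλ/λ_C = 1 - cos(97°)
Δλ/λ_C = 1 - -0.1219
Δλ/λ_C = 1.1219

This means the shift is 1.1219 × λ_C = 2.7220 pm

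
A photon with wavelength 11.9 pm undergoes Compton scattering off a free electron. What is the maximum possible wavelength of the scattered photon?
16.7526 pm (at θ = 180°)

The Compton shift is Δλ = λ_C(1 − cos θ).

Since cos θ ranges from −1 to 1, the factor (1 − cos θ) ranges from 0 to 2; the maximum shift occurs at θ = 180° (backscattering):
Δλ_max = 2λ_C = 2 × 2.4263 pm = 4.8526 pm

Maximum scattered wavelength:
λ'_max = λ₀ + Δλ_max = 11.9 + 4.8526 = 16.7526 pm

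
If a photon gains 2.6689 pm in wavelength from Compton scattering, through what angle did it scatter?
95.74°

From the Compton formula Δλ = λ_C(1 - cos θ), we can solve for θ:

cos θ = 1 - Δλ/λ_C

Given:
- Δλ = 2.6689 pm
- λ_C = h/(m_e·c) ≈ 2.42631024 pm

cos θ = 1 - 2.6689/2.42631024
cos θ = 1 - 1.099983
cos θ = -0.099983

θ = arccos(-0.099983)
θ = 95.74°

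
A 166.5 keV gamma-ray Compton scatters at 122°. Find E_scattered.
111.1113 keV

First convert energy to wavelength:
λ = hc/E, with hc ≈ 1239.842 keV·pm (i.e. 1239.842 eV·nm)

For E = 166.5 keV = 166500 eV:
λ = 1239.842 keV·pm / 166.5 keV
λ = 7.4465 pm

Calculate the Compton shift:
Δλ = λ_C(1 - cos(122°)) = 2.4263 × 1.5299
Δλ = 3.7121 pm

Final wavelength:
λ' = 7.4465 + 3.7121 = 11.1586 pm

Final energy:
E' = hc/λ' = 1239.842 / 11.1586 = 111.1113 keV

(Intermediate values are shown rounded; full precision is carried through to the final answer.)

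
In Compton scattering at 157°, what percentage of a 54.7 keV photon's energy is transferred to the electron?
0.1705 (or 17.05%)

Calculate initial and final photon energies:

Initial: E₀ = 54.7 keV → λ₀ = 22.6662 pm
Compton shift: Δλ = 4.6597 pm
Final wavelength: λ' = 27.3260 pm
Final energy: E' = 45.3723 keV

Fractional energy loss:
(E₀ - E')/E₀ = (54.7000 - 45.3723)/54.7000
= 9.3277/54.7000
= 0.1705
= 17.05%

(Intermediate values are shown rounded; full precision is carried through to the final answer.)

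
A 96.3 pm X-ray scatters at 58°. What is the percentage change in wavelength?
1.1844%

Calculate the Compton shift:
Δλ = λ_C(1 - cos(58°))
Δλ = 2.4263 × (1 - cos(58°))
Δλ = 2.4263 × 0.4701
Δλ = 1.1406 pm

Percentage change:
(Δλ/λ₀) × 100 = (1.1406/96.3) × 100
= 1.1844%

(Intermediate values are shown rounded; full precision is carried through to the final answer.)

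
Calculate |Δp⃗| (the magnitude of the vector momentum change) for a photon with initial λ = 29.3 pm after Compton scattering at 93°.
3.1518e-23 kg·m/s

Photon momentum magnitude is p = h/λ.

Initial momentum:
p₀ = h/λ = 6.6261e-34/2.9300e-11 = 2.2615e-23 kg·m/s

After scattering:
λ' = λ + Δλ = 29.3 + 2.5533 = 31.8533 pm
p' = h/λ' = 6.6261e-34/3.1853e-11 = 2.0802e-23 kg·m/s

Momentum is a vector; the scattered photon's direction makes angle θ = 93° with the incident direction. The magnitude of the vector change Δp⃗ = p⃗₀ − p⃗' is found from the law of cosines:
|Δp⃗|² = p₀² + p'² − 2p₀p'cos θ
|Δp⃗|² = (2.2615e-23)² + (2.0802e-23)² − 2·2.2615e-23·2.0802e-23·cos(93°)
|Δp⃗| = 3.1518e-23 kg·m/s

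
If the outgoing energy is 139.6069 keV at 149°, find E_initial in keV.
283.3998 keV

Convert final energy to wavelength (hc ≈ 1239.842 keV·pm):
λ' = hc/E' = 1239.842 / 139.6069 = 8.8810 pm

Calculate the Compton shift:
Δλ = λ_C(1 - cos(149°))
Δλ = 2.4263 × (1 - cos(149°))
Δλ = 4.5061 pm

Initial wavelength:
λ = λ' - Δλ = 8.8810 - 4.5061 = 4.3749 pm

Initial energy:
E = hc/λ = 1239.842 / 4.3749 = 283.3998 keV

(Intermediate values are shown rounded; full precision is carried through to the final answer.)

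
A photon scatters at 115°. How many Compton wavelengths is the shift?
1.4226 λ_C

The Compton shift formula is:
Δλ = λ_C(1 - cos θ)

Dividing both sides by λ_C:
Δλ/λ_C = 1 - cos θ

For θ = 115°:
Δλ/λ_C = 1 - cos(115°)
Δλ/λ_C = 1 - -0.4226
Δλ/λ_C = 1.4226

This means the shift is 1.4226 × λ_C = 3.4517 pm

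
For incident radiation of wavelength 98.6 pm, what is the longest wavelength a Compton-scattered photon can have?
103.4526 pm (at θ = 180°)

The Compton shift is Δλ = λ_C(1 − cos θ).

Since cos θ ranges from −1 to 1, the factor (1 − cos θ) ranges from 0 to 2; the maximum shift occurs at θ = 180° (backscattering):
Δλ_max = 2λ_C = 2 × 2.4263 pm = 4.8526 pm

Maximum scattered wavelength:
λ'_max = λ₀ + Δλ_max = 98.6 + 4.8526 = 103.4526 pm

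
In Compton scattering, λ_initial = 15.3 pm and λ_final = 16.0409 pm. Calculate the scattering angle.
46.00°

First find the wavelength shift:
Δλ = λ' - λ = 16.0409 - 15.3 = 0.7409 pm

Using Δλ = λ_C(1 - cos θ), with λ_C = h/(m_e·c) ≈ 2.42631024 pm:
cos θ = 1 - Δλ/λ_C
cos θ = 1 - 0.7409/2.42631024
cos θ = 0.694639

θ = arccos(0.694639)
θ = 46.00°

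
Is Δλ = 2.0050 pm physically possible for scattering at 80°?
Yes, consistent

Calculate the expected shift for θ = 80°:

Δλ_expected = λ_C(1 - cos(80°))
Δλ_expected = 2.4263 × (1 - cos(80°))
Δλ_expected = 2.4263 × 0.8264
Δλ_expected = 2.0050 pm

Given shift: 2.0050 pm
Expected shift: 2.0050 pm
Difference: 0.0000 pm

The values match. This is consistent with Compton scattering at the stated angle.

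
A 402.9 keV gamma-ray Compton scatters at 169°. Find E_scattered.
157.2339 keV

First convert energy to wavelength:
λ = hc/E, with hc ≈ 1239.842 keV·pm (i.e. 1239.842 eV·nm)

For E = 402.9 keV = 402900 eV:
λ = 1239.842 keV·pm / 402.9 keV
λ = 3.0773 pm

Calculate the Compton shift:
Δλ = λ_C(1 - cos(169°)) = 2.4263 × 1.9816
Δλ = 4.8080 pm

Final wavelength:
λ' = 3.0773 + 4.8080 = 7.8853 pm

Final energy:
E' = hc/λ' = 1239.842 / 7.8853 = 157.2339 keV

(Intermediate values are shown rounded; full precision is carried through to the final answer.)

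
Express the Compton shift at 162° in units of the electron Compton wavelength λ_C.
1.9511 λ_C

The Compton shift formula is:
Δλ = λ_C(1 - cos θ)

Dividing both sides by λ_C:
Δλ/λ_C = 1 - cos θ

For θ = 162°:
Δλ/λ_C = 1 - cos(162°)
Δλ/λ_C = 1 - -0.9511
Δλ/λ_C = 1.9511

This means the shift is 1.9511 × λ_C = 4.7339 pm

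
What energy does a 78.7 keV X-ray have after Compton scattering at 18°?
78.1112 keV

First convert energy to wavelength:
λ = hc/E, with hc ≈ 1239.842 keV·pm (i.e. 1239.842 eV·nm)

For E = 78.7 keV = 78700 eV:
λ = 1239.842 keV·pm / 78.7 keV
λ = 15.7540 pm

Calculate the Compton shift:
Δλ = λ_C(1 - cos(18°)) = 2.4263 × 0.0489
Δλ = 0.1188 pm

Final wavelength:
λ' = 15.7540 + 0.1188 = 15.8728 pm

Final energy:
E' = hc/λ' = 1239.842 / 15.8728 = 78.1112 keV

(Intermediate values are shown rounded; full precision is carried through to the final answer.)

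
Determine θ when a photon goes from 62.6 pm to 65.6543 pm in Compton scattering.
105.00°

First find the wavelength shift:
Δλ = λ' - λ = 65.6543 - 62.6 = 3.0543 pm

Using Δλ = λ_C(1 - cos θ), with λ_C = h/(m_e·c) ≈ 2.42631024 pm:
cos θ = 1 - Δλ/λ_C
cos θ = 1 - 3.0543/2.42631024
cos θ = -0.258825

θ = arccos(-0.258825)
θ = 105.00°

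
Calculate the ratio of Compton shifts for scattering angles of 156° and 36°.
156° produces the larger shift by a factor of 10.019

Calculate both shifts using Δλ = λ_C(1 - cos θ):

For θ₁ = 36°:
Δλ₁ = 2.4263 × (1 - cos(36°))
Δλ₁ = 2.4263 × 0.1910
Δλ₁ = 0.4634 pm

For θ₂ = 156°:
Δλ₂ = 2.4263 × (1 - cos(156°))
Δλ₂ = 2.4263 × 1.9135
Δλ₂ = 4.6429 pm

The 156° angle produces the larger shift.
Ratio: 4.6429/0.4634 = 10.019

(Intermediate values are shown rounded; full precision is carried through to the final answer.)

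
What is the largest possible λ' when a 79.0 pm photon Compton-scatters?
83.8526 pm (at θ = 180°)

The Compton shift is Δλ = λ_C(1 − cos θ).

Since cos θ ranges from −1 to 1, the factor (1 − cos θ) ranges from 0 to 2; the maximum shift occurs at θ = 180° (backscattering):
Δλ_max = 2λ_C = 2 × 2.4263 pm = 4.8526 pm

Maximum scattered wavelength:
λ'_max = λ₀ + Δλ_max = 79.0 + 4.8526 = 83.8526 pm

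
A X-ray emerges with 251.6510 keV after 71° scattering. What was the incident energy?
376.8001 keV

Convert final energy to wavelength (hc ≈ 1239.842 keV·pm):
λ' = hc/E' = 1239.842 / 251.6510 = 4.9268 pm

Calculate the Compton shift:
Δλ = λ_C(1 - cos(71°))
Δλ = 2.4263 × (1 - cos(71°))
Δλ = 1.6364 pm

Initial wavelength:
λ = λ' - Δλ = 4.9268 - 1.6364 = 3.2905 pm

Initial energy:
E = hc/λ = 1239.842 / 3.2905 = 376.8001 keV

(Intermediate values are shown rounded; full precision is carried through to the final answer.)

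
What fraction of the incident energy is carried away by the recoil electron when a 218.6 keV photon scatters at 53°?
0.1455 (or 14.55%)

Calculate initial and final photon energies:

Initial: E₀ = 218.6 keV → λ₀ = 5.6717 pm
Compton shift: Δλ = 0.9661 pm
Final wavelength: λ' = 6.6379 pm
Final energy: E' = 186.7834 keV

Fractional energy loss:
(E₀ - E')/E₀ = (218.6000 - 186.7834)/218.6000
= 31.8166/218.6000
= 0.1455
= 14.55%

(Intermediate values are shown rounded; full precision is carried through to the final answer.)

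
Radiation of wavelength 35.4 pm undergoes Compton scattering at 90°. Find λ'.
37.8263 pm

Using the Compton formula: λ' = λ + λ_C(1 − cos θ)

For θ = 90°, cos θ = 0 (exact) = 0.0000, so:
1 − cos 90° = 1 − (0) = 1.0000

Δλ = λ_C × 1.0000 = 2.4263 × 1.0000 = 2.4263 pm

λ' = 35.4 + 2.4263 = 37.8263 pm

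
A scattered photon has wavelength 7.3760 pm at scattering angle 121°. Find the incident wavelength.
3.7000 pm

From λ' = λ + Δλ, we have λ = λ' - Δλ

First calculate the Compton shift:
Δλ = λ_C(1 - cos θ)
Δλ = 2.4263 × (1 - cos(121°))
Δλ = 2.4263 × 1.5150
Δλ = 3.6760 pm

Initial wavelength:
λ = λ' - Δλ
λ = 7.3760 - 3.6760
λ = 3.7000 pm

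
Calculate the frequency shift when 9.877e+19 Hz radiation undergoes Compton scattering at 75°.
3.675e+19 Hz (decrease)

Convert frequency to wavelength (c = 299792458 m/s):
λ₀ = c/f₀ = 299792458/9.877e+19 = 3.0352583e-12 m = 3.0353 pm

Calculate Compton shift:
Δλ = λ_C(1 - cos(75°)) = 1.7983 pm

Final wavelength:
λ' = λ₀ + Δλ = 3.0353 + 1.7983 = 4.8336 pm

Final frequency:
f' = c/λ' = 299792458/4.8335932e-12 = 6.2022691e+19 Hz

Frequency shift (decrease):
Δf = f₀ - f' = 9.877e+19 - 6.2022691e+19 = 3.675e+19 Hz

(Intermediate values are shown rounded; full precision is carried through to the final answer.)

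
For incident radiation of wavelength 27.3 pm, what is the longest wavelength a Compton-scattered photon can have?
32.1526 pm (at θ = 180°)

The Compton shift is Δλ = λ_C(1 − cos θ).

Since cos θ ranges from −1 to 1, the factor (1 − cos θ) ranges from 0 to 2; the maximum shift occurs at θ = 180° (backscattering):
Δλ_max = 2λ_C = 2 × 2.4263 pm = 4.8526 pm

Maximum scattered wavelength:
λ'_max = λ₀ + Δλ_max = 27.3 + 4.8526 = 32.1526 pm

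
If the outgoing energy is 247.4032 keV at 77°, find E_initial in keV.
396.0001 keV

Convert final energy to wavelength (hc ≈ 1239.842 keV·pm):
λ' = hc/E' = 1239.842 / 247.4032 = 5.0114 pm

Calculate the Compton shift:
Δλ = λ_C(1 - cos(77°))
Δλ = 2.4263 × (1 - cos(77°))
Δλ = 1.8805 pm

Initial wavelength:
λ = λ' - Δλ = 5.0114 - 1.8805 = 3.1309 pm

Initial energy:
E = hc/λ = 1239.842 / 3.1309 = 396.0001 keV

(Intermediate values are shown rounded; full precision is carried through to the final answer.)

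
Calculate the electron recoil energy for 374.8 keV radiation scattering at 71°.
124.0427 keV

By energy conservation: K_e = E_initial - E_final

First find the scattered photon energy:
Initial wavelength: λ = hc/E = 3.3080 pm
Compton shift: Δλ = λ_C(1 - cos(71°)) = 1.6364 pm
Final wavelength: λ' = 3.3080 + 1.6364 = 4.9444 pm
Final photon energy: E' = hc/λ' = 250.7573 keV

Electron kinetic energy:
K_e = E - E' = 374.8000 - 250.7573 = 124.0427 keV

(Intermediate values are shown rounded; full precision is carried through to the final answer.)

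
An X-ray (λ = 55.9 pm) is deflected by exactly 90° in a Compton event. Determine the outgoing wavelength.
58.3263 pm

Using the Compton formula: λ' = λ + λ_C(1 − cos θ)

For θ = 90°, cos θ = 0 (exact) = 0.0000, so:
1 − cos 90° = 1 − (0) = 1.0000

Δλ = λ_C × 1.0000 = 2.4263 × 1.0000 = 2.4263 pm

λ' = 55.9 + 2.4263 = 58.3263 pm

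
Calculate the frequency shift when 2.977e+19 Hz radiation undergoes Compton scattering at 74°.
4.424e+18 Hz (decrease)

Convert frequency to wavelength (c = 299792458 m/s):
λ₀ = c/f₀ = 299792458/2.977e+19 = 1.0070287e-11 m = 10.0703 pm

Calculate Compton shift:
Δλ = λ_C(1 - cos(74°)) = 1.7575 pm

Final wavelength:
λ' = λ₀ + Δλ = 10.0703 + 1.7575 = 11.8278 pm

Final frequency:
f' = c/λ' = 299792458/1.1827816e-11 = 2.5346392e+19 Hz

Frequency shift (decrease):
Δf = f₀ - f' = 2.977e+19 - 2.5346392e+19 = 4.424e+18 Hz

(Intermediate values are shown rounded; full precision is carried through to the final answer.)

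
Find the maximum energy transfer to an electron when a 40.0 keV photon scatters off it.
5.4146 keV

Maximum energy transfer occurs at θ = 180° (backscattering).

Initial photon: E₀ = 40.0 keV → λ₀ = 30.9960 pm

Maximum Compton shift (at 180°):
Δλ_max = 2λ_C = 2 × 2.4263 = 4.8526 pm

Final wavelength:
λ' = 30.9960 + 4.8526 = 35.8487 pm

Minimum photon energy (maximum energy to electron):
E'_min = hc/λ' = 34.5854 keV

Maximum electron kinetic energy:
K_max = E₀ - E'_min = 40.0000 - 34.5854 = 5.4146 keV

(Intermediate values are shown rounded; full precision is carried through to the final answer.)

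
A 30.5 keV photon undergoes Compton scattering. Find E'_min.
27.2474 keV (at θ = 180°)

The scattered photon has minimum energy when its wavelength is maximum, i.e., when the Compton shift Δλ = λ_C(1 − cos θ) is maximum. This occurs at θ = 180° (backscattering), giving Δλ_max = 2λ_C = 4.8526 pm.

Initial wavelength: λ₀ = hc/E₀ = 40.6506 pm
Maximum final wavelength: λ'_max = λ₀ + 2λ_C = 40.6506 + 4.8526 = 45.5032 pm
Minimum final energy: E'_min = hc/λ'_max = 27.2474 keV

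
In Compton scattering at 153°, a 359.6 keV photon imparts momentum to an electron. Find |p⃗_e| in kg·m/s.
2.6827e-22 kg·m/s

The electron is initially at rest, so by conservation of momentum:
p⃗_e = p⃗₀ − p⃗'  (incident photon momentum minus scattered photon momentum)

Photon momentum magnitudes (p = h/λ = E/c):
λ₀ = hc/E₀ = 3.4478 pm → p₀ = h/λ₀ = 1.9218e-22 kg·m/s
Δλ = λ_C(1 − cos 153°) = 4.5882 pm
λ' = 8.0360 pm → p' = h/λ' = 8.2455e-23 kg·m/s

The scattered photon makes angle θ = 153° with the incident direction, so by the law of cosines:
|p⃗_e|² = p₀² + p'² − 2p₀p'cos θ
|p⃗_e|² = (1.9218e-22)² + (8.2455e-23)² − 2·1.9218e-22·8.2455e-23·cos(153°)
|p⃗_e| = 2.6827e-22 kg·m/s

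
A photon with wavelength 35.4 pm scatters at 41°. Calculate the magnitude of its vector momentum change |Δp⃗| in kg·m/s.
1.3005e-23 kg·m/s

Photon momentum magnitude is p = h/λ.

Initial momentum:
p₀ = h/λ = 6.6261e-34/3.5400e-11 = 1.8718e-23 kg·m/s

After scattering:
λ' = λ + Δλ = 35.4 + 0.5952 = 35.9952 pm
p' = h/λ' = 6.6261e-34/3.5995e-11 = 1.8408e-23 kg·m/s

Momentum is a vector; the scattered photon's direction makes angle θ = 41° with the incident direction. The magnitude of the vector change Δp⃗ = p⃗₀ − p⃗' is found from the law of cosines:
|Δp⃗|² = p₀² + p'² − 2p₀p'cos θ
|Δp⃗|² = (1.8718e-23)² + (1.8408e-23)² − 2·1.8718e-23·1.8408e-23·cos(41°)
|Δp⃗| = 1.3005e-23 kg·m/s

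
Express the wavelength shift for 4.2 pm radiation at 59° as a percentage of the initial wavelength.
28.0159%

Calculate the Compton shift:
Δλ = λ_C(1 - cos(59°))
Δλ = 2.4263 × (1 - cos(59°))
Δλ = 2.4263 × 0.4850
Δλ = 1.1767 pm

Percentage change:
(Δλ/λ₀) × 100 = (1.1767/4.2) × 100
= 28.0159%

(Intermediate values are shown rounded; full precision is carried through to the final answer.)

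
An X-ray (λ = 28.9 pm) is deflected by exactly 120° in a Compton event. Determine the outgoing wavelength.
32.5395 pm

Using the Compton formula: λ' = λ + λ_C(1 − cos θ)

For θ = 120°, cos θ = -1/2 (exact) = -0.5000, so:
1 − cos 120° = 1 − (-1/2) = 1.5000

Δλ = λ_C × 1.5000 = 2.4263 × 1.5000 = 3.6395 pm

λ' = 28.9 + 3.6395 = 32.5395 pm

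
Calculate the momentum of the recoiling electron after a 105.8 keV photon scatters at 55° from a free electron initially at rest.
5.0264e-23 kg·m/s

The electron is initially at rest, so by conservation of momentum:
p⃗_e = p⃗₀ − p⃗'  (incident photon momentum minus scattered photon momentum)

Photon momentum magnitudes (p = h/λ = E/c):
λ₀ = hc/E₀ = 11.7187 pm → p₀ = h/λ₀ = 5.6543e-23 kg·m/s
Δλ = λ_C(1 − cos 55°) = 1.0346 pm
λ' = 12.7534 pm → p' = h/λ' = 5.1955e-23 kg·m/s

The scattered photon makes angle θ = 55° with the incident direction, so by the law of cosines:
|p⃗_e|² = p₀² + p'² − 2p₀p'cos θ
|p⃗_e|² = (5.6543e-23)² + (5.1955e-23)² − 2·5.6543e-23·5.1955e-23·cos(55°)
|p⃗_e| = 5.0264e-23 kg·m/s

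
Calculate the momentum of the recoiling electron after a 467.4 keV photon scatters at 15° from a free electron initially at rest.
6.4658e-23 kg·m/s

The electron is initially at rest, so by conservation of momentum:
p⃗_e = p⃗₀ − p⃗'  (incident photon momentum minus scattered photon momentum)

Photon momentum magnitudes (p = h/λ = E/c):
λ₀ = hc/E₀ = 2.6526 pm → p₀ = h/λ₀ = 2.4979e-22 kg·m/s
Δλ = λ_C(1 − cos 15°) = 0.0827 pm
λ' = 2.7353 pm → p' = h/λ' = 2.4224e-22 kg·m/s

The scattered photon makes angle θ = 15° with the incident direction, so by the law of cosines:
|p⃗_e|² = p₀² + p'² − 2p₀p'cos θ
|p⃗_e|² = (2.4979e-22)² + (2.4224e-22)² − 2·2.4979e-22·2.4224e-22·cos(15°)
|p⃗_e| = 6.4658e-23 kg·m/s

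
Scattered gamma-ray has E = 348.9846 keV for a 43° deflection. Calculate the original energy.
427.4001 keV

Convert final energy to wavelength (hc ≈ 1239.842 keV·pm):
λ' = hc/E' = 1239.842 / 348.9846 = 3.5527 pm

Calculate the Compton shift:
Δλ = λ_C(1 - cos(43°))
Δλ = 2.4263 × (1 - cos(43°))
Δλ = 0.6518 pm

Initial wavelength:
λ = λ' - Δλ = 3.5527 - 0.6518 = 2.9009 pm

Initial energy:
E = hc/λ = 1239.842 / 2.9009 = 427.4001 keV

(Intermediate values are shown rounded; full precision is carried through to the final answer.)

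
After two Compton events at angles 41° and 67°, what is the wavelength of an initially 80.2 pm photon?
82.2734 pm

Apply Compton shift twice:

First scattering at θ₁ = 41°:
Δλ₁ = λ_C(1 - cos(41°))
Δλ₁ = 2.4263 × 0.2453
Δλ₁ = 0.5952 pm

After first scattering:
λ₁ = 80.2 + 0.5952 = 80.7952 pm

Second scattering at θ₂ = 67°:
Δλ₂ = λ_C(1 - cos(67°))
Δλ₂ = 2.4263 × 0.6093
Δλ₂ = 1.4783 pm

Final wavelength:
λ₂ = 80.7952 + 1.4783 = 82.2734 pm

Total shift: Δλ_total = 0.5952 + 1.4783 = 2.0734 pm

(Intermediate values are shown rounded; full precision is carried through to the final answer.)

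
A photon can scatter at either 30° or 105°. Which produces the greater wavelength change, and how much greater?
105° produces the larger shift by a factor of 9.396

Calculate both shifts using Δλ = λ_C(1 - cos θ):

For θ₁ = 30°:
Δλ₁ = 2.4263 × (1 - cos(30°))
Δλ₁ = 2.4263 × 0.1340
Δλ₁ = 0.3251 pm

For θ₂ = 105°:
Δλ₂ = 2.4263 × (1 - cos(105°))
Δλ₂ = 2.4263 × 1.2588
Δλ₂ = 3.0543 pm

The 105° angle produces the larger shift.
Ratio: 3.0543/0.3251 = 9.396

(Intermediate values are shown rounded; full precision is carried through to the final answer.)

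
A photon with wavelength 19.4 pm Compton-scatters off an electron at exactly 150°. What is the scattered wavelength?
23.9276 pm

Using the Compton formula: λ' = λ + λ_C(1 − cos θ)

For θ = 150°, cos θ = -√3/2 (exact) ≈ -0.8660, so:
1 − cos 150° = 1 − (-√3/2) ≈ 1.8660

Δλ = λ_C × 1.8660 = 2.4263 × 1.8660 = 4.5276 pm

λ' = 19.4 + 4.5276 = 23.9276 pm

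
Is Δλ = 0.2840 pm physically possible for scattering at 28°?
Yes, consistent

Calculate the expected shift for θ = 28°:

Δλ_expected = λ_C(1 - cos(28°))
Δλ_expected = 2.4263 × (1 - cos(28°))
Δλ_expected = 2.4263 × 0.1171
Δλ_expected = 0.2840 pm

Given shift: 0.2840 pm
Expected shift: 0.2840 pm
Difference: 0.0000 pm

The values match. This is consistent with Compton scattering at the stated angle.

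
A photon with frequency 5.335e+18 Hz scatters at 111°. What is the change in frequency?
2.956e+17 Hz (decrease)

Convert frequency to wavelength (c = 299792458 m/s):
λ₀ = c/f₀ = 299792458/5.335e+18 = 5.6193525e-11 m = 56.1935 pm

Calculate Compton shift:
Δλ = λ_C(1 - cos(111°)) = 3.2958 pm

Final wavelength:
λ' = λ₀ + Δλ = 56.1935 + 3.2958 = 59.4893 pm

Final frequency:
f' = c/λ' = 299792458/5.9489347e-11 = 5.0394309e+18 Hz

Frequency shift (decrease):
Δf = f₀ - f' = 5.335e+18 - 5.0394309e+18 = 2.956e+17 Hz

(Intermediate values are shown rounded; full precision is carried through to the final answer.)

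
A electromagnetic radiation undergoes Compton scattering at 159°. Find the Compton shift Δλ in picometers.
4.6915 pm

Using the Compton scattering formula:
Δλ = λ_C(1 - cos θ)

where λ_C = h/(m_e·c) ≈ 2.4263 pm is the Compton wavelength of an electron.

For θ = 159°:
cos(159°) = -0.9336
1 - cos(159°) = 1.9336

Δλ = 2.4263 × 1.9336
Δλ = 4.6915 pm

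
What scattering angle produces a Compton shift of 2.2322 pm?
85.41°

From the Compton formula Δλ = λ_C(1 - cos θ), we can solve for θ:

cos θ = 1 - Δλ/λ_C

Given:
- Δλ = 2.2322 pm
- λ_C = h/(m_e·c) ≈ 2.42631024 pm

cos θ = 1 - 2.2322/2.42631024
cos θ = 1 - 0.919998
cos θ = 0.080002

θ = arccos(0.080002)
θ = 85.41°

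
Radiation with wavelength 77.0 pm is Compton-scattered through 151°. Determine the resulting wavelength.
81.5484 pm

Using the Compton scattering formula:
λ' = λ + Δλ = λ + λ_C(1 - cos θ)

Given:
- Initial wavelength λ = 77.0 pm
- Scattering angle θ = 151°
- Compton wavelength λ_C ≈ 2.4263 pm

Calculate the shift:
Δλ = 2.4263 × (1 - cos(151°))
Δλ = 2.4263 × 1.8746
Δλ = 4.5484 pm

Final wavelength:
λ' = 77.0 + 4.5484 = 81.5484 pm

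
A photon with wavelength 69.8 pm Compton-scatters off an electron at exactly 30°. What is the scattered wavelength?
70.1251 pm

Using the Compton formula: λ' = λ + λ_C(1 − cos θ)

For θ = 30°, cos θ = √3/2 (exact) ≈ 0.8660, so:
1 − cos 30° = 1 − (√3/2) ≈ 0.1340

Δλ = λ_C × 0.1340 = 2.4263 × 0.1340 = 0.3251 pm

λ' = 69.8 + 0.3251 = 70.1251 pm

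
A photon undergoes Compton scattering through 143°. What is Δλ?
4.3640 pm

Using the Compton scattering formula:
Δλ = λ_C(1 - cos θ)

where λ_C = h/(m_e·c) ≈ 2.4263 pm is the Compton wavelength of an electron.

For θ = 143°:
cos(143°) = -0.7986
1 - cos(143°) = 1.7986

Δλ = 2.4263 × 1.7986
Δλ = 4.3640 pm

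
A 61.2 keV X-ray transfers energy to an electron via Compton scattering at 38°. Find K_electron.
1.5153 keV

By energy conservation: K_e = E_initial - E_final

First find the scattered photon energy:
Initial wavelength: λ = hc/E = 20.2589 pm
Compton shift: Δλ = λ_C(1 - cos(38°)) = 0.5144 pm
Final wavelength: λ' = 20.2589 + 0.5144 = 20.7732 pm
Final photon energy: E' = hc/λ' = 59.6847 keV

Electron kinetic energy:
K_e = E - E' = 61.2000 - 59.6847 = 1.5153 keV

(Intermediate values are shown rounded; full precision is carried through to the final answer.)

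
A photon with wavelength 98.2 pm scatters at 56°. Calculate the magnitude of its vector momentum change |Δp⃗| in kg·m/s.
6.3017e-24 kg·m/s

Photon momentum magnitude is p = h/λ.

Initial momentum:
p₀ = h/λ = 6.6261e-34/9.8200e-11 = 6.7475e-24 kg·m/s

After scattering:
λ' = λ + Δλ = 98.2 + 1.0695 = 99.2695 pm
p' = h/λ' = 6.6261e-34/9.9270e-11 = 6.6748e-24 kg·m/s

Momentum is a vector; the scattered photon's direction makes angle θ = 56° with the incident direction. The magnitude of the vector change Δp⃗ = p⃗₀ − p⃗' is found from the law of cosines:
|Δp⃗|² = p₀² + p'² − 2p₀p'cos θ
|Δp⃗|² = (6.7475e-24)² + (6.6748e-24)² − 2·6.7475e-24·6.6748e-24·cos(56°)
|Δp⃗| = 6.3017e-24 kg·m/s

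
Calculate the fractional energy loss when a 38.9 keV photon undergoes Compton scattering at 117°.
0.0997 (or 9.97%)

Calculate initial and final photon energies:

Initial: E₀ = 38.9 keV → λ₀ = 31.8725 pm
Compton shift: Δλ = 3.5278 pm
Final wavelength: λ' = 35.4004 pm
Final energy: E' = 35.0234 keV

Fractional energy loss:
(E₀ - E')/E₀ = (38.9000 - 35.0234)/38.9000
= 3.8766/38.9000
= 0.0997
= 9.97%

(Intermediate values are shown rounded; full precision is carried through to the final answer.)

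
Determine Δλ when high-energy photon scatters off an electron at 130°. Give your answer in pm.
3.9859 pm

Using the Compton scattering formula:
Δλ = λ_C(1 - cos θ)

where λ_C = h/(m_e·c) ≈ 2.4263 pm is the Compton wavelength of an electron.

For θ = 130°:
cos(130°) = -0.6428
1 - cos(130°) = 1.6428

Δλ = 2.4263 × 1.6428
Δλ = 3.9859 pm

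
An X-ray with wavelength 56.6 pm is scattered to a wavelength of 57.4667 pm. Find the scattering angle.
50.00°

First find the wavelength shift:
Δλ = λ' - λ = 57.4667 - 56.6 = 0.8667 pm

Using Δλ = λ_C(1 - cos θ), with λ_C = h/(m_e·c) ≈ 2.42631024 pm:
cos θ = 1 - Δλ/λ_C
cos θ = 1 - 0.8667/2.42631024
cos θ = 0.642791

θ = arccos(0.642791)
θ = 50.00°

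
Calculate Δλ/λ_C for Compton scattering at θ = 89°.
0.9825 λ_C

The Compton shift formula is:
Δλ = λ_C(1 - cos θ)

Dividing both sides by λ_C:
Δλ/λ_C = 1 - cos θ

For θ = 89°:
Δλ/λ_C = 1 - cos(89°)
Δλ/λ_C = 1 - 0.0175
Δλ/λ_C = 0.9825

This means the shift is 0.9825 × λ_C = 2.3840 pm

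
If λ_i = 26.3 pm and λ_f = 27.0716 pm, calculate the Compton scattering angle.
47.00°

First find the wavelength shift:
Δλ = λ' - λ = 27.0716 - 26.3 = 0.7716 pm

Using Δλ = λ_C(1 - cos θ), with λ_C = h/(m_e·c) ≈ 2.42631024 pm:
cos θ = 1 - Δλ/λ_C
cos θ = 1 - 0.7716/2.42631024
cos θ = 0.681986

θ = arccos(0.681986)
θ = 47.00°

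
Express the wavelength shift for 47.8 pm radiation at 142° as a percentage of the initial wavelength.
9.0759%

Calculate the Compton shift:
Δλ = λ_C(1 - cos(142°))
Δλ = 2.4263 × (1 - cos(142°))
Δλ = 2.4263 × 1.7880
Δλ = 4.3383 pm

Percentage change:
(Δλ/λ₀) × 100 = (4.3383/47.8) × 100
= 9.0759%

(Intermediate values are shown rounded; full precision is carried through to the final answer.)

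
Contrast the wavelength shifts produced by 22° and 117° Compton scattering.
117° produces the larger shift by a factor of 19.968

Calculate both shifts using Δλ = λ_C(1 - cos θ):

For θ₁ = 22°:
Δλ₁ = 2.4263 × (1 - cos(22°))
Δλ₁ = 2.4263 × 0.0728
Δλ₁ = 0.1767 pm

For θ₂ = 117°:
Δλ₂ = 2.4263 × (1 - cos(117°))
Δλ₂ = 2.4263 × 1.4540
Δλ₂ = 3.5278 pm

The 117° angle produces the larger shift.
Ratio: 3.5278/0.1767 = 19.968

(Intermediate values are shown rounded; full precision is carried through to the final answer.)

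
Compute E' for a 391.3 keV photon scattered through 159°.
157.7410 keV

First convert energy to wavelength:
λ = hc/E, with hc ≈ 1239.842 keV·pm (i.e. 1239.842 eV·nm)

For E = 391.3 keV = 391300 eV:
λ = 1239.842 keV·pm / 391.3 keV
λ = 3.1685 pm

Calculate the Compton shift:
Δλ = λ_C(1 - cos(159°)) = 2.4263 × 1.9336
Δλ = 4.6915 pm

Final wavelength:
λ' = 3.1685 + 4.6915 = 7.8600 pm

Final energy:
E' = hc/λ' = 1239.842 / 7.8600 = 157.7410 keV

(Intermediate values are shown rounded; full precision is carried through to the final answer.)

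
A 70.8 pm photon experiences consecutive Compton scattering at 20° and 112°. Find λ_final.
74.2815 pm

Apply Compton shift twice:

First scattering at θ₁ = 20°:
Δλ₁ = λ_C(1 - cos(20°))
Δλ₁ = 2.4263 × 0.0603
Δλ₁ = 0.1463 pm

After first scattering:
λ₁ = 70.8 + 0.1463 = 70.9463 pm

Second scattering at θ₂ = 112°:
Δλ₂ = λ_C(1 - cos(112°))
Δλ₂ = 2.4263 × 1.3746
Δλ₂ = 3.3352 pm

Final wavelength:
λ₂ = 70.9463 + 3.3352 = 74.2815 pm

Total shift: Δλ_total = 0.1463 + 3.3352 = 3.4815 pm

(Intermediate values are shown rounded; full precision is carried through to the final answer.)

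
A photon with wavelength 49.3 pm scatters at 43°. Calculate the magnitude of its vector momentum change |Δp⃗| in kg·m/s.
9.7889e-24 kg·m/s

Photon momentum magnitude is p = h/λ.

Initial momentum:
p₀ = h/λ = 6.6261e-34/4.9300e-11 = 1.3440e-23 kg·m/s

After scattering:
λ' = λ + Δλ = 49.3 + 0.6518 = 49.9518 pm
p' = h/λ' = 6.6261e-34/4.9952e-11 = 1.3265e-23 kg·m/s

Momentum is a vector; the scattered photon's direction makes angle θ = 43° with the incident direction. The magnitude of the vector change Δp⃗ = p⃗₀ − p⃗' is found from the law of cosines:
|Δp⃗|² = p₀² + p'² − 2p₀p'cos θ
|Δp⃗|² = (1.3440e-23)² + (1.3265e-23)² − 2·1.3440e-23·1.3265e-23·cos(43°)
|Δp⃗| = 9.7889e-24 kg·m/s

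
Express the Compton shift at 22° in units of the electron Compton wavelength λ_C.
0.0728 λ_C

The Compton shift formula is:
Δλ = λ_C(1 - cos θ)

Dividing both sides by λ_C:
Δλ/λ_C = 1 - cos θ

For θ = 22°:
Δλ/λ_C = 1 - cos(22°)
Δλ/λ_C = 1 - 0.9272
Δλ/λ_C = 0.0728

This means the shift is 0.0728 × λ_C = 0.1767 pm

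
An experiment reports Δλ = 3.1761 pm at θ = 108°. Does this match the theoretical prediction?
Yes, consistent

Calculate the expected shift for θ = 108°:

Δλ_expected = λ_C(1 - cos(108°))
Δλ_expected = 2.4263 × (1 - cos(108°))
Δλ_expected = 2.4263 × 1.3090
Δλ_expected = 3.1761 pm

Given shift: 3.1761 pm
Expected shift: 3.1761 pm
Difference: 0.0000 pm

The values match. This is consistent with Compton scattering at the stated angle.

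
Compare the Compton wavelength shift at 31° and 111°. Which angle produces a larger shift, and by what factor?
111° produces the larger shift by a factor of 9.510

Calculate both shifts using Δλ = λ_C(1 - cos θ):

For θ₁ = 31°:
Δλ₁ = 2.4263 × (1 - cos(31°))
Δλ₁ = 2.4263 × 0.1428
Δλ₁ = 0.3466 pm

For θ₂ = 111°:
Δλ₂ = 2.4263 × (1 - cos(111°))
Δλ₂ = 2.4263 × 1.3584
Δλ₂ = 3.2958 pm

The 111° angle produces the larger shift.
Ratio: 3.2958/0.3466 = 9.510

(Intermediate values are shown rounded; full precision is carried through to the final answer.)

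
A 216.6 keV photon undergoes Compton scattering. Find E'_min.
117.2236 keV (at θ = 180°)

The scattered photon has minimum energy when its wavelength is maximum, i.e., when the Compton shift Δλ = λ_C(1 − cos θ) is maximum. This occurs at θ = 180° (backscattering), giving Δλ_max = 2λ_C = 4.8526 pm.

Initial wavelength: λ₀ = hc/E₀ = 5.7241 pm
Maximum final wavelength: λ'_max = λ₀ + 2λ_C = 5.7241 + 4.8526 = 10.5767 pm
Minimum final energy: E'_min = hc/λ'_max = 117.2236 keV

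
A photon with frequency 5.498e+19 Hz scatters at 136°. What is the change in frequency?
2.383e+19 Hz (decrease)

Convert frequency to wavelength (c = 299792458 m/s):
λ₀ = c/f₀ = 299792458/5.498e+19 = 5.4527548e-12 m = 5.4528 pm

Calculate Compton shift:
Δλ = λ_C(1 - cos(136°)) = 4.1717 pm

Final wavelength:
λ' = λ₀ + Δλ = 5.4528 + 4.1717 = 9.6244 pm

Final frequency:
f' = c/λ' = 299792458/9.6244065e-12 = 3.1149189e+19 Hz

Frequency shift (decrease):
Δf = f₀ - f' = 5.498e+19 - 3.1149189e+19 = 2.383e+19 Hz

(Intermediate values are shown rounded; full precision is carried through to the final answer.)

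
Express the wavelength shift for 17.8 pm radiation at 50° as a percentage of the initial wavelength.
4.8691%

Calculate the Compton shift:
Δλ = λ_C(1 - cos(50°))
Δλ = 2.4263 × (1 - cos(50°))
Δλ = 2.4263 × 0.3572
Δλ = 0.8667 pm

Percentage change:
(Δλ/λ₀) × 100 = (0.8667/17.8) × 100
= 4.8691%

(Intermediate values are shown rounded; full precision is carried through to the final answer.)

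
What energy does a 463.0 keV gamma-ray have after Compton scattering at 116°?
201.0192 keV

First convert energy to wavelength:
λ = hc/E, with hc ≈ 1239.842 keV·pm (i.e. 1239.842 eV·nm)

For E = 463.0 keV = 463000 eV:
λ = 1239.842 keV·pm / 463.0 keV
λ = 2.6778 pm

Calculate the Compton shift:
Δλ = λ_C(1 - cos(116°)) = 2.4263 × 1.4384
Δλ = 3.4899 pm

Final wavelength:
λ' = 2.6778 + 3.4899 = 6.1678 pm

Final energy:
E' = hc/λ' = 1239.842 / 6.1678 = 201.0192 keV

(Intermediate values are shown rounded; full precision is carried through to the final answer.)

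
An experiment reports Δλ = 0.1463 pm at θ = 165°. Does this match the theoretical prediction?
No, inconsistent

Calculate the expected shift for θ = 165°:

Δλ_expected = λ_C(1 - cos(165°))
Δλ_expected = 2.4263 × (1 - cos(165°))
Δλ_expected = 2.4263 × 1.9659
Δλ_expected = 4.7699 pm

Given shift: 0.1463 pm
Expected shift: 4.7699 pm
Difference: 4.6236 pm

The values do not match. The given shift corresponds to θ ≈ 20.0°, not 165°.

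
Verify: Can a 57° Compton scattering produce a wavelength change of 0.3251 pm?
No, inconsistent

Calculate the expected shift for θ = 57°:

Δλ_expected = λ_C(1 - cos(57°))
Δλ_expected = 2.4263 × (1 - cos(57°))
Δλ_expected = 2.4263 × 0.4554
Δλ_expected = 1.1048 pm

Given shift: 0.3251 pm
Expected shift: 1.1048 pm
Difference: 0.7798 pm

The values do not match. The given shift corresponds to θ ≈ 30.0°, not 57°.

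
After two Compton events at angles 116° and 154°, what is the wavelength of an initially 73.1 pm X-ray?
81.1970 pm

Apply Compton shift twice:

First scattering at θ₁ = 116°:
Δλ₁ = λ_C(1 - cos(116°))
Δλ₁ = 2.4263 × 1.4384
Δλ₁ = 3.4899 pm

After first scattering:
λ₁ = 73.1 + 3.4899 = 76.5899 pm

Second scattering at θ₂ = 154°:
Δλ₂ = λ_C(1 - cos(154°))
Δλ₂ = 2.4263 × 1.8988
Δλ₂ = 4.6071 pm

Final wavelength:
λ₂ = 76.5899 + 4.6071 = 81.1970 pm

Total shift: Δλ_total = 3.4899 + 4.6071 = 8.0970 pm

(Intermediate values are shown rounded; full precision is carried through to the final answer.)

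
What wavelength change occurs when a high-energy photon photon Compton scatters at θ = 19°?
0.1322 pm

Using the Compton scattering formula:
Δλ = λ_C(1 - cos θ)

where λ_C = h/(m_e·c) ≈ 2.4263 pm is the Compton wavelength of an electron.

For θ = 19°:
cos(19°) = 0.9455
1 - cos(19°) = 0.0545

Δλ = 2.4263 × 0.0545
Δλ = 0.1322 pm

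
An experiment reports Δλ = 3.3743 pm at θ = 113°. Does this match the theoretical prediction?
Yes, consistent

Calculate the expected shift for θ = 113°:

Δλ_expected = λ_C(1 - cos(113°))
Δλ_expected = 2.4263 × (1 - cos(113°))
Δλ_expected = 2.4263 × 1.3907
Δλ_expected = 3.3743 pm

Given shift: 3.3743 pm
Expected shift: 3.3743 pm
Difference: 0.0000 pm

The values match. This is consistent with Compton scattering at the stated angle.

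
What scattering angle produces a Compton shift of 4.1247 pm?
134.43°

From the Compton formula Δλ = λ_C(1 - cos θ), we can solve for θ:

cos θ = 1 - Δλ/λ_C

Given:
- Δλ = 4.1247 pm
- λ_C = h/(m_e·c) ≈ 2.42631024 pm

cos θ = 1 - 4.1247/2.42631024
cos θ = 1 - 1.699989
cos θ = -0.699989

θ = arccos(-0.699989)
θ = 134.43°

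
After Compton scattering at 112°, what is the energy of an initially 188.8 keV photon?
125.2090 keV

First convert energy to wavelength:
λ = hc/E, with hc ≈ 1239.842 keV·pm (i.e. 1239.842 eV·nm)

For E = 188.8 keV = 188800 eV:
λ = 1239.842 keV·pm / 188.8 keV
λ = 6.5670 pm

Calculate the Compton shift:
Δλ = λ_C(1 - cos(112°)) = 2.4263 × 1.3746
Δλ = 3.3352 pm

Final wavelength:
λ' = 6.5670 + 3.3352 = 9.9022 pm

Final energy:
E' = hc/λ' = 1239.842 / 9.9022 = 125.2090 keV

(Intermediate values are shown rounded; full precision is carried through to the final answer.)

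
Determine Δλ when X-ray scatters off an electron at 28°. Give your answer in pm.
0.2840 pm

Using the Compton scattering formula:
Δλ = λ_C(1 - cos θ)

where λ_C = h/(m_e·c) ≈ 2.4263 pm is the Compton wavelength of an electron.

For θ = 28°:
cos(28°) = 0.8829
1 - cos(28°) = 0.1171

Δλ = 2.4263 × 0.1171
Δλ = 0.2840 pm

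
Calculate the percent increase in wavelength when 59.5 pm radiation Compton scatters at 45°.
1.1944%

Calculate the Compton shift:
Δλ = λ_C(1 - cos(45°))
Δλ = 2.4263 × (1 - cos(45°))
Δλ = 2.4263 × 0.2929
Δλ = 0.7106 pm

Percentage change:
(Δλ/λ₀) × 100 = (0.7106/59.5) × 100
= 1.1944%

(Intermediate values are shown rounded; full precision is carried through to the final answer.)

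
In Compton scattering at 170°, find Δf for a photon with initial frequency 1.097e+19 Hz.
1.643e+18 Hz (decrease)

Convert frequency to wavelength (c = 299792458 m/s):
λ₀ = c/f₀ = 299792458/1.097e+19 = 2.7328392e-11 m = 27.3284 pm

Calculate Compton shift:
Δλ = λ_C(1 - cos(170°)) = 4.8158 pm

Final wavelength:
λ' = λ₀ + Δλ = 27.3284 + 4.8158 = 32.1442 pm

Final frequency:
f' = c/λ' = 299792458/3.2144151e-11 = 9.3265010e+18 Hz

Frequency shift (decrease):
Δf = f₀ - f' = 1.097e+19 - 9.3265010e+18 = 1.643e+18 Hz

(Intermediate values are shown rounded; full precision is carried through to the final answer.)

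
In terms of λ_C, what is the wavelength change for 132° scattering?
1.6691 λ_C

The Compton shift formula is:
Δλ = λ_C(1 - cos θ)

Dividing both sides by λ_C:
Δλ/λ_C = 1 - cos θ

For θ = 132°:
Δλ/λ_C = 1 - cos(132°)
Δλ/λ_C = 1 - -0.6691
Δλ/λ_C = 1.6691

This means the shift is 1.6691 × λ_C = 4.0498 pm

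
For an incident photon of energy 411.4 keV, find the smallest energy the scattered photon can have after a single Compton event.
157.6137 keV (at θ = 180°)

The scattered photon has minimum energy when its wavelength is maximum, i.e., when the Compton shift Δλ = λ_C(1 − cos θ) is maximum. This occurs at θ = 180° (backscattering), giving Δλ_max = 2λ_C = 4.8526 pm.

Initial wavelength: λ₀ = hc/E₀ = 3.0137 pm
Maximum final wavelength: λ'_max = λ₀ + 2λ_C = 3.0137 + 4.8526 = 7.8663 pm
Minimum final energy: E'_min = hc/λ'_max = 157.6137 keV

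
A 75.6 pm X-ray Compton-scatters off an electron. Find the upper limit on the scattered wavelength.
80.4526 pm (at θ = 180°)

The Compton shift is Δλ = λ_C(1 − cos θ).

Since cos θ ranges from −1 to 1, the factor (1 − cos θ) ranges from 0 to 2; the maximum shift occurs at θ = 180° (backscattering):
Δλ_max = 2λ_C = 2 × 2.4263 pm = 4.8526 pm

Maximum scattered wavelength:
λ'_max = λ₀ + Δλ_max = 75.6 + 4.8526 = 80.4526 pm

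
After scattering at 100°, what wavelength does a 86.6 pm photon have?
89.4476 pm

Using the Compton scattering formula:
λ' = λ + Δλ = λ + λ_C(1 - cos θ)

Given:
- Initial wavelength λ = 86.6 pm
- Scattering angle θ = 100°
- Compton wavelength λ_C ≈ 2.4263 pm

Calculate the shift:
Δλ = 2.4263 × (1 - cos(100°))
Δλ = 2.4263 × 1.1736
Δλ = 2.8476 pm

Final wavelength:
λ' = 86.6 + 2.8476 = 89.4476 pm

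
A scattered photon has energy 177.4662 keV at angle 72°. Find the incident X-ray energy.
233.5000 keV

Convert final energy to wavelength (hc ≈ 1239.842 keV·pm):
λ' = hc/E' = 1239.842 / 177.4662 = 6.9864 pm

Calculate the Compton shift:
Δλ = λ_C(1 - cos(72°))
Δλ = 2.4263 × (1 - cos(72°))
Δλ = 1.6765 pm

Initial wavelength:
λ = λ' - Δλ = 6.9864 - 1.6765 = 5.3098 pm

Initial energy:
E = hc/λ = 1239.842 / 5.3098 = 233.5000 keV

(Intermediate values are shown rounded; full precision is carried through to the final answer.)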